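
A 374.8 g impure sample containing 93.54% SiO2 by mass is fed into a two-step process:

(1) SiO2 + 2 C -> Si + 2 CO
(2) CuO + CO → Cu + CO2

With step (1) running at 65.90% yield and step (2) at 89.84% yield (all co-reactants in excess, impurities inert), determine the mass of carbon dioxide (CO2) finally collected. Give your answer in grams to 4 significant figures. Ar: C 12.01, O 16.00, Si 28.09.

Pure SiO2 = 374.8 × 0.9354 = 350.59 g.
M(SiO2) = 28.09 + 2(16.00) = 60.09 g/mol.
M(CO2) = 12.01 + 2(16.00) = 44.01 g/mol.
n(SiO2) = 350.59 / 60.09 = 5.8344 mol.
Step 1 (SiO2:CO = 1:2): theoretical n(CO) = 11.669 mol; at 65.90% yield, n(CO) = 7.6897 mol.
Step 2 (CO:CO2 = 1:1): theoretical n(CO2) = 7.6897 mol, so theoretical mass = 7.6897 × 44.01 = 338.42 g.
At 89.84% yield, actual mass of CO2 = 338.42 × 0.8984 = 304.04 g.

304.0 g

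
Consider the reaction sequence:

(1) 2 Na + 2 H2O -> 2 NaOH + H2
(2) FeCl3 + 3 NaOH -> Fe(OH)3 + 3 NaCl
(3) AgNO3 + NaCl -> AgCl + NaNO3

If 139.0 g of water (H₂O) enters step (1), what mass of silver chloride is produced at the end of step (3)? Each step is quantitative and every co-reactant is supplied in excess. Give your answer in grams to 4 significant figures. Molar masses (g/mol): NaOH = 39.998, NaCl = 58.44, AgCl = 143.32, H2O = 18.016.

1106 g

n(H2O) = 139.0 / 18.016 = 7.7154 mol.
Reaction (1): H2O→NaOH ratio 2:2 ⇒ n(NaOH) = 7.7154 mol.
Reaction (2): NaOH→NaCl ratio 3:3 ⇒ n(NaCl) = 7.7154 mol.
Reaction (3): NaCl→AgCl ratio 1:1 ⇒ n(AgCl) = 7.7154 mol.
Mass of AgCl = 7.7154 × 143.32 = 1105.8 g.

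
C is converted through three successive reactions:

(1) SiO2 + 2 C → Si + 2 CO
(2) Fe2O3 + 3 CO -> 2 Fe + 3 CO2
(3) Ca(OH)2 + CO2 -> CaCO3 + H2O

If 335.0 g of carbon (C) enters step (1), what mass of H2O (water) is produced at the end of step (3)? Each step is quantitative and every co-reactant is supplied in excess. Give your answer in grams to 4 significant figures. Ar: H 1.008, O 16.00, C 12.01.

M(C) = 12.01 g/mol.
M(H2O) = 2(1.008) + 16.00 = 18.016 g/mol.
n(C) = 335.0 / 12.01 = 27.893 mol.
Reaction (1): C→CO ratio 2:2 ⇒ n(CO) = 27.893 mol.
Reaction (2): CO→CO2 ratio 3:3 ⇒ n(CO2) = 27.893 mol.
Reaction (3): CO2→H2O ratio 1:1 ⇒ n(H2O) = 27.893 mol.
Mass of H2O = 27.893 × 18.016 = 502.53 g.

502.5 g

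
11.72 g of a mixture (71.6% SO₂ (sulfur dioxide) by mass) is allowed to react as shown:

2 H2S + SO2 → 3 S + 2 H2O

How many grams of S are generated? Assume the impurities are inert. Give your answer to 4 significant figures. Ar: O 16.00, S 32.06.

12.60 g

Mass of pure SO2 = 11.72 g × 0.716 = 8.3915 g.
M(SO2) = 32.06 + 2(16.00) = 64.06 g/mol.
M(S) = 32.06 g/mol.
n(SO2) = 8.3915 g / 64.06 g/mol = 0.13099 mol.
From the equation the SO2:S mole ratio is 1:3, so n(S) = 0.13099 × 3/1 = 0.39298 mol.
Mass of S = 0.39298 mol × 32.06 g/mol = 12.599 g.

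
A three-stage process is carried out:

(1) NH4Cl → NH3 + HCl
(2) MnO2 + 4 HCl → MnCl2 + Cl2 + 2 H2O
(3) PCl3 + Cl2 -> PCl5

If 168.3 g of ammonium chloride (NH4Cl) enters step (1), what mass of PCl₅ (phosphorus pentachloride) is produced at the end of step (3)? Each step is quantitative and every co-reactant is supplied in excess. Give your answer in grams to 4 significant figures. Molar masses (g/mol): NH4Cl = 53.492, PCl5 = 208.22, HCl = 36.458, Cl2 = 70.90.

163.8 g

n(NH4Cl) = 168.3 / 53.492 = 3.1463 mol.
Reaction (1): NH4Cl→HCl ratio 1:1 ⇒ n(HCl) = 3.1463 mol.
Reaction (2): HCl→Cl2 ratio 4:1 ⇒ n(Cl2) = 0.78657 mol.
Reaction (3): Cl2→PCl5 ratio 1:1 ⇒ n(PCl5) = 0.78657 mol.
Mass of PCl5 = 0.78657 × 208.22 = 163.78 g.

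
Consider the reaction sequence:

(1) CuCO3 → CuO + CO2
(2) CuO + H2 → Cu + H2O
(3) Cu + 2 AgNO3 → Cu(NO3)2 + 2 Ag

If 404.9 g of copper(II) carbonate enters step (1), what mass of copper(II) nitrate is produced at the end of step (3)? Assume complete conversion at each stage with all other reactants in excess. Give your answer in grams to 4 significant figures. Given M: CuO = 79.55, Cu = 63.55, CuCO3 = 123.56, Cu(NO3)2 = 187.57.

614.7 g

n(CuCO3) = 404.9 / 123.56 = 3.2770 mol.
Reaction (1): CuCO3→CuO ratio 1:1 ⇒ n(CuO) = 3.2770 mol.
Reaction (2): CuO→Cu ratio 1:1 ⇒ n(Cu) = 3.2770 mol.
Reaction (3): Cu→Cu(NO3)2 ratio 1:1 ⇒ n(Cu(NO3)2) = 3.2770 mol.
Mass of Cu(NO3)2 = 3.2770 × 187.57 = 614.66 g.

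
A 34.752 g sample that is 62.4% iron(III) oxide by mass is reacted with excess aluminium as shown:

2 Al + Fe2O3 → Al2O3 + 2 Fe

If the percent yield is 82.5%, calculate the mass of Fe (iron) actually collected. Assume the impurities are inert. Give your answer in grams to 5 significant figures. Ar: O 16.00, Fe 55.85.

12.513 g

Pure Fe2O3 available = 34.752 g × 0.624 = 21.6852 g.
M(Fe2O3) = 2(55.85) + 3(16.00) = 159.70 g/mol.
M(Fe) = 55.85 g/mol.
n(Fe2O3) = 21.6852 g / 159.70 g/mol = 0.135787 mol.
From the equation the Fe2O3:Fe mole ratio is 1:2, so n(Fe) = 0.135787 × 2/1 = 0.271575 mol.
Mass of Fe = 0.271575 mol × 55.85 g/mol = 15.1675 g.
Actual mass collected = 15.1675 g × 0.825 = 12.5131 g.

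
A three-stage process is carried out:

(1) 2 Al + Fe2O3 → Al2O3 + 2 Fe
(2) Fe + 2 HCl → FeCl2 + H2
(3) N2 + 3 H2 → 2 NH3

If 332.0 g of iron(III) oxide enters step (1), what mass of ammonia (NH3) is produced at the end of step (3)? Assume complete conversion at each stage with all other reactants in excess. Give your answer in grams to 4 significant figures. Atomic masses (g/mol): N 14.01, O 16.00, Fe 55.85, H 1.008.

M(Fe2O3) = 2(55.85) + 3(16.00) = 159.70 g/mol.
M(NH3) = 14.01 + 3(1.008) = 17.034 g/mol.
n(Fe2O3) = 332.0 / 159.70 = 2.0789 mol.
Reaction (1): Fe2O3→Fe ratio 1:2 ⇒ n(Fe) = 4.1578 mol.
Reaction (2): Fe→H2 ratio 1:1 ⇒ n(H2) = 4.1578 mol.
Reaction (3): H2→NH3 ratio 3:2 ⇒ n(NH3) = 2.7719 mol.
Mass of NH3 = 2.7719 × 17.034 = 47.216 g.

47.22 g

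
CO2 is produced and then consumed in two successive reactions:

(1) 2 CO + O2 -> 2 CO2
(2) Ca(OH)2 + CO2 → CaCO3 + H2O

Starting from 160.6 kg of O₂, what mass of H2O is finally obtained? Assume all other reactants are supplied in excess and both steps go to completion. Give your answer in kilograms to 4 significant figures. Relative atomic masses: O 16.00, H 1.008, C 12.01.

M(O2) = 2(16.00) = 32.00 g/mol.
M(H2O) = 2(1.008) + 16.00 = 18.016 g/mol.
160.6 kg = 160600 g.
n(O2) = 160600 / 32.00 = 5018.8 mol.
Step 1 gives a 1:2 ratio of O2 to CO2, so n(CO2) = 10038 mol.
In step 2 the CO2:H2O ratio is 1:1, so n(H2O) = 10038 mol.
Mass of H2O = 10038 × 18.016 = 180840 g = 180.8 kg.

180.8 kg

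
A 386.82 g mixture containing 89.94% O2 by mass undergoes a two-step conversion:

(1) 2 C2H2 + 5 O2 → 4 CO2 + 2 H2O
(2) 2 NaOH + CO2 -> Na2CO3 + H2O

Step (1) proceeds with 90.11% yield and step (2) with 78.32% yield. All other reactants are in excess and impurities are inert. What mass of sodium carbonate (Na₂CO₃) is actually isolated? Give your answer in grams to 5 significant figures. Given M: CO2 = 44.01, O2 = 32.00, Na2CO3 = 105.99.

Pure O2 = 386.82 × 0.8994 = 347.906 g.
n(O2) = 347.906 / 32.00 = 10.8721 mol.
Step 1 (O2:CO2 = 5:4): theoretical n(CO2) = 8.69765 mol; at 90.11% yield, n(CO2) = 7.83745 mol.
Step 2 (CO2:Na2CO3 = 1:1): theoretical n(Na2CO3) = 7.83745 mol, so theoretical mass = 7.83745 × 105.99 = 830.691 g.
At 78.32% yield, actual mass of Na2CO3 = 830.691 × 0.7832 = 650.597 g.

650.60 g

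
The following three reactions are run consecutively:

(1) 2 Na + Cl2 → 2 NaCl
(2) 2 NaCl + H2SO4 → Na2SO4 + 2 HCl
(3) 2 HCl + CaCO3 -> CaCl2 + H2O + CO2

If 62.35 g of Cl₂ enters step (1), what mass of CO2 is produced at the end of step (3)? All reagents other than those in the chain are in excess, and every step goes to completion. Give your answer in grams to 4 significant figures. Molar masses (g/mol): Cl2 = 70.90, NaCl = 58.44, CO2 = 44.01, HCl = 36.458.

n(Cl2) = 62.35 / 70.90 = 0.87941 mol.
Reaction (1): Cl2→NaCl ratio 1:2 ⇒ n(NaCl) = 1.7588 mol.
Reaction (2): NaCl→HCl ratio 2:2 ⇒ n(HCl) = 1.7588 mol.
Reaction (3): HCl→CO2 ratio 2:1 ⇒ n(CO2) = 0.87941 mol.
Mass of CO2 = 0.87941 × 44.01 = 38.703 g.

38.70 g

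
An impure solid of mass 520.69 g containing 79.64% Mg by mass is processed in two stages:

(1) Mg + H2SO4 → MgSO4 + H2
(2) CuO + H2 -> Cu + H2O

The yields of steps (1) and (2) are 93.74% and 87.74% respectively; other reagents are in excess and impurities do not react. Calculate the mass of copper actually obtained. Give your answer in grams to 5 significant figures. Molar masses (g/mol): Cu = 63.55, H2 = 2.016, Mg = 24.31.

891.59 g

Pure Mg = 520.69 × 0.7964 = 414.678 g.
n(Mg) = 414.678 / 24.31 = 17.0579 mol.
Step 1 (Mg:H2 = 1:1): theoretical n(H2) = 17.0579 mol; at 93.74% yield, n(H2) = 15.9901 mol.
Step 2 (H2:Cu = 1:1): theoretical n(Cu) = 15.9901 mol, so theoretical mass = 15.9901 × 63.55 = 1016.17 g.
At 87.74% yield, actual mass of Cu = 1016.17 × 0.8774 = 891.587 g.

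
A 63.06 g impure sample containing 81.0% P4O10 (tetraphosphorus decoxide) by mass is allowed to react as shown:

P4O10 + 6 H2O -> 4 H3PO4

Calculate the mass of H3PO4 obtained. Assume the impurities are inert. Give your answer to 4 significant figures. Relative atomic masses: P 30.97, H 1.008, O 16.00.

70.53 g

Mass of pure P4O10 = 63.06 g × 0.810 = 51.079 g.
M(P4O10) = 4(30.97) + 10(16.00) = 283.88 g/mol.
M(H3PO4) = 3(1.008) + 30.97 + 4(16.00) = 97.994 g/mol.
n(P4O10) = 51.079 g / 283.88 g/mol = 0.17993 mol.
From the equation the P4O10:H3PO4 mole ratio is 1:4, so n(H3PO4) = 0.17993 × 4/1 = 0.71972 mol.
Mass of H3PO4 = 0.71972 mol × 97.994 g/mol = 70.528 g.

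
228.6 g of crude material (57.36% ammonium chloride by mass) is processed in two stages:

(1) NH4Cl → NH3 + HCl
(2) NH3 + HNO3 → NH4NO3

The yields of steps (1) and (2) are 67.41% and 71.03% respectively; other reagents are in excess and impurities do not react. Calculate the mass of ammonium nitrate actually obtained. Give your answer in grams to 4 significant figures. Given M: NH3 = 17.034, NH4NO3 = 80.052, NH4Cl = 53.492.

93.96 g

Pure NH4Cl = 228.6 × 0.5736 = 131.12 g.
n(NH4Cl) = 131.12 / 53.492 = 2.4513 mol.
Step 1 (NH4Cl:NH3 = 1:1): theoretical n(NH3) = 2.4513 mol; at 67.41% yield, n(NH3) = 1.6524 mol.
Step 2 (NH3:NH4NO3 = 1:1): theoretical n(NH4NO3) = 1.6524 mol, so theoretical mass = 1.6524 × 80.052 = 132.28 g.
At 71.03% yield, actual mass of NH4NO3 = 132.28 × 0.7103 = 93.958 g.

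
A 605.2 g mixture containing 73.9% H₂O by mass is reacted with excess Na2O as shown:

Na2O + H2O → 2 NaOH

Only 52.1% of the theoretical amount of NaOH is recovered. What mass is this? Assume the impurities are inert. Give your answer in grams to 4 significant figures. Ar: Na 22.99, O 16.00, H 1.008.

1035 g

Pure H2O available = 605.2 g × 0.739 = 447.24 g.
M(H2O) = 2(1.008) + 16.00 = 18.016 g/mol.
M(NaOH) = 22.99 + 16.00 + 1.008 = 39.998 g/mol.
n(H2O) = 447.24 g / 18.016 g/mol = 24.825 mol.
From the equation the H2O:NaOH mole ratio is 1:2, so n(NaOH) = 24.825 × 2/1 = 49.650 mol.
Mass of NaOH = 49.650 mol × 39.998 g/mol = 1985.9 g.
Actual mass collected = 1985.9 g × 0.521 = 1034.6 g.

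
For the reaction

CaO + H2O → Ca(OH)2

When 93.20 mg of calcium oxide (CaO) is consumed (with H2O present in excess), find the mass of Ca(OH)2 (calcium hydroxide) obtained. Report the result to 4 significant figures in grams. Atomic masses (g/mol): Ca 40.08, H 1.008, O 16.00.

M(CaO) = 40.08 + 16.00 = 56.08 g/mol.
M(Ca(OH)2) = 40.08 + 2(16.00) + 2(1.008) = 74.096 g/mol.
Convert: 93.20 mg = 0.093200 g.
n(CaO) = 0.093200 g / 56.08 g/mol = 0.0016619 mol.
From the equation the CaO:Ca(OH)2 mole ratio is 1:1, so n(Ca(OH)2) = 0.0016619 × 1/1 = 0.0016619 mol.
Mass of Ca(OH)2 = 0.0016619 mol × 74.096 g/mol = 0.12314 g.

0.1231 g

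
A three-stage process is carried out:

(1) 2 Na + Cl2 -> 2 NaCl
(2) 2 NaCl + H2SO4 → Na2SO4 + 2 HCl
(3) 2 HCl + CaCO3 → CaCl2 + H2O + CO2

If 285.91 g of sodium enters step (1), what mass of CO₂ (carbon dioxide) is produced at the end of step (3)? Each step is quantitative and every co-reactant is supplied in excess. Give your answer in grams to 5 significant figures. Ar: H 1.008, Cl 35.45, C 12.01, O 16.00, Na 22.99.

273.66 g

M(Na) = 22.99 g/mol.
M(CO2) = 12.01 + 2(16.00) = 44.01 g/mol.
n(Na) = 285.91 / 22.99 = 12.4363 mol.
Reaction (1): Na→NaCl ratio 2:2 ⇒ n(NaCl) = 12.4363 mol.
Reaction (2): NaCl→HCl ratio 2:2 ⇒ n(HCl) = 12.4363 mol.
Reaction (3): HCl→CO2 ratio 2:1 ⇒ n(CO2) = 6.21814 mol.
Mass of CO2 = 6.21814 × 44.01 = 273.660 g.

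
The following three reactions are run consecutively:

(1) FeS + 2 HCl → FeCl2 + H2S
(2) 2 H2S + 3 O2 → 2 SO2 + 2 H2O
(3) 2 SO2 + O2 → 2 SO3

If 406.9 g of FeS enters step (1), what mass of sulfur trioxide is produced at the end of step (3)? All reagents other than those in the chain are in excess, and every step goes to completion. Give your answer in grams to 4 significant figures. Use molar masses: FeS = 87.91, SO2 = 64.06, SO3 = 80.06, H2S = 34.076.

n(FeS) = 406.9 / 87.91 = 4.6286 mol.
Reaction (1): FeS→H2S ratio 1:1 ⇒ n(H2S) = 4.6286 mol.
Reaction (2): H2S→SO2 ratio 2:2 ⇒ n(SO2) = 4.6286 mol.
Reaction (3): SO2→SO3 ratio 2:2 ⇒ n(SO3) = 4.6286 mol.
Mass of SO3 = 4.6286 × 80.06 = 370.57 g.

370.6 g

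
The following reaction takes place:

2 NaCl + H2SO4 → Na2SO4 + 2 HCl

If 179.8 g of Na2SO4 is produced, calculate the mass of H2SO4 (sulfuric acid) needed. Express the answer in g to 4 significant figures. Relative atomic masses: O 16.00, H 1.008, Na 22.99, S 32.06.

124.1 g

M(Na2SO4) = 2(22.99) + 32.06 + 4(16.00) = 142.04 g/mol.
M(H2SO4) = 2(1.008) + 32.06 + 4(16.00) = 98.076 g/mol.
n(Na2SO4) = 179.80 g / 142.04 g/mol = 1.2658 mol.
From the equation the Na2SO4:H2SO4 mole ratio is 1:1, so n(H2SO4) = 1.2658 × 1/1 = 1.2658 mol.
Mass of H2SO4 = 1.2658 mol × 98.076 g/mol = 124.15 g.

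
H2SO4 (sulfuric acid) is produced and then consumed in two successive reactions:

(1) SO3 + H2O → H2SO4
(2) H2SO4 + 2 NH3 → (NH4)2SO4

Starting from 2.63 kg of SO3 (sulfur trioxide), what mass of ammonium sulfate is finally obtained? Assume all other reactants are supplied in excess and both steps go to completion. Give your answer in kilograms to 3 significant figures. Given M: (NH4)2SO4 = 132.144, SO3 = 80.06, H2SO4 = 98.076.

2.63 kg = 2630 g.
n(SO3) = 2630 / 80.06 = 32.85 mol.
Step 1 gives a 1:1 ratio of SO3 to H2SO4, so n(H2SO4) = 32.85 mol.
In step 2 the H2SO4:(NH4)2SO4 ratio is 1:1, so n((NH4)2SO4) = 32.85 mol.
Mass of (NH4)2SO4 = 32.85 × 132.144 = 4341 g = 4.34 kg.

4.34 kg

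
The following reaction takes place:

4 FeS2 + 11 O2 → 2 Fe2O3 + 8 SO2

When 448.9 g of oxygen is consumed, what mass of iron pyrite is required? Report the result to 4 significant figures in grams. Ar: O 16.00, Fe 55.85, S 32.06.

612.0 g

M(O2) = 2(16.00) = 32.00 g/mol.
M(FeS2) = 55.85 + 2(32.06) = 119.97 g/mol.
n(O2) = 448.90 g / 32.00 g/mol = 14.028 mol.
From the equation the O2:FeS2 mole ratio is 11:4, so n(FeS2) = 14.028 × 4/11 = 5.1011 mol.
Mass of FeS2 = 5.1011 mol × 119.97 g/mol = 611.98 g.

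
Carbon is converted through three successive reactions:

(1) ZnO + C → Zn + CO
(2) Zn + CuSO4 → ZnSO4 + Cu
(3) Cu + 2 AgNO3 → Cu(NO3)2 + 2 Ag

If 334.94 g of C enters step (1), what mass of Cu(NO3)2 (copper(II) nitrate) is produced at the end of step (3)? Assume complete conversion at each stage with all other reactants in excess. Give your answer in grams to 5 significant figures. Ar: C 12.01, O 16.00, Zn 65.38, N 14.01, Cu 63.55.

M(C) = 12.01 g/mol.
M(Cu(NO3)2) = 63.55 + 2(14.01) + 6(16.00) = 187.57 g/mol.
n(C) = 334.94 / 12.01 = 27.8884 mol.
Reaction (1): C→Zn ratio 1:1 ⇒ n(Zn) = 27.8884 mol.
Reaction (2): Zn→Cu ratio 1:1 ⇒ n(Cu) = 27.8884 mol.
Reaction (3): Cu→Cu(NO3)2 ratio 1:1 ⇒ n(Cu(NO3)2) = 27.8884 mol.
Mass of Cu(NO3)2 = 27.8884 × 187.57 = 5231.03 g.

5231.0 g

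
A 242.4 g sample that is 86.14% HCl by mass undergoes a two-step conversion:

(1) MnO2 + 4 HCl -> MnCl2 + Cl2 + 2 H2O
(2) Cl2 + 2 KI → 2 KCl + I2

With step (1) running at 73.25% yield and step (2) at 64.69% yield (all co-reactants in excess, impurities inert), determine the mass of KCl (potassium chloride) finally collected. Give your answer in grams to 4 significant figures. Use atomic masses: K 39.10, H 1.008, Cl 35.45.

101.2 g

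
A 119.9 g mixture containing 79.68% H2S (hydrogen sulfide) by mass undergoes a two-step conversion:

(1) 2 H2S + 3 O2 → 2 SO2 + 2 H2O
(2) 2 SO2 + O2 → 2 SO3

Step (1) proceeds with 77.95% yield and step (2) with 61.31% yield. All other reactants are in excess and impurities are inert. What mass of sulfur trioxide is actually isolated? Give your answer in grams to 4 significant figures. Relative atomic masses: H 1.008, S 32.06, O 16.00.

Pure H2S = 119.9 × 0.7968 = 95.536 g.
M(H2S) = 2(1.008) + 32.06 = 34.076 g/mol.
M(SO3) = 32.06 + 3(16.00) = 80.06 g/mol.
n(H2S) = 95.536 / 34.076 = 2.8036 mol.
Step 1 (H2S:SO2 = 2:2): theoretical n(SO2) = 2.8036 mol; at 77.95% yield, n(SO2) = 2.1854 mol.
Step 2 (SO2:SO3 = 2:2): theoretical n(SO3) = 2.1854 mol, so theoretical mass = 2.1854 × 80.06 = 174.97 g.
At 61.31% yield, actual mass of SO3 = 174.97 × 0.6131 = 107.27 g.

107.3 g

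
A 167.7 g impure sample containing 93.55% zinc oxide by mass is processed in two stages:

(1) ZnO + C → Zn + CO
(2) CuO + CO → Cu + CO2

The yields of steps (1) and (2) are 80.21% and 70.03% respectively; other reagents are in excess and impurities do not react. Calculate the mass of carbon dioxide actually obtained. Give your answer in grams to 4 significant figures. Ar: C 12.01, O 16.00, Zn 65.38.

Pure ZnO = 167.7 × 0.9355 = 156.88 g.
M(ZnO) = 65.38 + 16.00 = 81.38 g/mol.
M(CO2) = 12.01 + 2(16.00) = 44.01 g/mol.
n(ZnO) = 156.88 / 81.38 = 1.9278 mol.
Step 1 (ZnO:CO = 1:1): theoretical n(CO) = 1.9278 mol; at 80.21% yield, n(CO) = 1.5463 mol.
Step 2 (CO:CO2 = 1:1): theoretical n(CO2) = 1.5463 mol, so theoretical mass = 1.5463 × 44.01 = 68.052 g.
At 70.03% yield, actual mass of CO2 = 68.052 × 0.7003 = 47.657 g.

47.66 g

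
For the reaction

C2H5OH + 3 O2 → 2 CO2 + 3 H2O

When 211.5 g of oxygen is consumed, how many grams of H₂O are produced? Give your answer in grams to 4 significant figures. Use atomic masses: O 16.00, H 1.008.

119.1 g

M(O2) = 2(16.00) = 32.00 g/mol.
M(H2O) = 2(1.008) + 16.00 = 18.016 g/mol.
n(O2) = 211.50 g / 32.00 g/mol = 6.6094 mol.
From the equation the O2:H2O mole ratio is 3:3, so n(H2O) = 6.6094 × 3/3 = 6.6094 mol.
Mass of H2O = 6.6094 mol × 18.016 g/mol = 119.07 g.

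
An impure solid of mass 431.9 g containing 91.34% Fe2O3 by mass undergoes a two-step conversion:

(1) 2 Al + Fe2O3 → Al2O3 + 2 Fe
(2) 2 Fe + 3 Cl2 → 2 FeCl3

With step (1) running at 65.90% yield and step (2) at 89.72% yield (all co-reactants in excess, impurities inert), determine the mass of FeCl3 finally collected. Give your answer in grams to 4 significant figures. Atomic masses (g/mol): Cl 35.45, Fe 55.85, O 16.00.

Pure Fe2O3 = 431.9 × 0.9134 = 394.50 g.
M(Fe2O3) = 2(55.85) + 3(16.00) = 159.70 g/mol.
M(FeCl3) = 55.85 + 3(35.45) = 162.20 g/mol.
n(Fe2O3) = 394.50 / 159.70 = 2.4702 mol.
Step 1 (Fe2O3:Fe = 1:2): theoretical n(Fe) = 4.9405 mol; at 65.90% yield, n(Fe) = 3.2558 mol.
Step 2 (Fe:FeCl3 = 2:2): theoretical n(FeCl3) = 3.2558 mol, so theoretical mass = 3.2558 × 162.20 = 528.09 g.
At 89.72% yield, actual mass of FeCl3 = 528.09 × 0.8972 = 473.80 g.

473.8 g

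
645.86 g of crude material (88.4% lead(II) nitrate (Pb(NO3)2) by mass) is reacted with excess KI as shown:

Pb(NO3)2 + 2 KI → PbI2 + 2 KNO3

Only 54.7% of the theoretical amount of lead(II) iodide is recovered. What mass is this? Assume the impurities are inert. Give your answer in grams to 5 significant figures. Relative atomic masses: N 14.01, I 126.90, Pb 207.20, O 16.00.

Pure Pb(NO3)2 available = 645.86 g × 0.884 = 570.940 g.
M(Pb(NO3)2) = 207.20 + 2(14.01) + 6(16.00) = 331.22 g/mol.
M(PbI2) = 207.20 + 2(126.90) = 461.00 g/mol.
n(Pb(NO3)2) = 570.940 g / 331.22 g/mol = 1.72375 mol.
From the equation the Pb(NO3)2:PbI2 mole ratio is 1:1, so n(PbI2) = 1.72375 × 1/1 = 1.72375 mol.
Mass of PbI2 = 1.72375 mol × 461.00 g/mol = 794.648 g.
Actual mass collected = 794.648 g × 0.547 = 434.673 g.

434.67 g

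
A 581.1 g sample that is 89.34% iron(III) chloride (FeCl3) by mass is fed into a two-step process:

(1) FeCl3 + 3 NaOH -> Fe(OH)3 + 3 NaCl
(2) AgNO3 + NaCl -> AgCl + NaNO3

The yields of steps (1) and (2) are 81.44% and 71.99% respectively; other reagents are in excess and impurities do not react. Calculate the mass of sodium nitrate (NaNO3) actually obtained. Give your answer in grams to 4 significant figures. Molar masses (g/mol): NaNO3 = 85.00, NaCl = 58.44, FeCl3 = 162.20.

Pure FeCl3 = 581.1 × 0.8934 = 519.15 g.
n(FeCl3) = 519.15 / 162.20 = 3.2007 mol.
Step 1 (FeCl3:NaCl = 1:3): theoretical n(NaCl) = 9.6021 mol; at 81.44% yield, n(NaCl) = 7.8200 mol.
Step 2 (NaCl:NaNO3 = 1:1): theoretical n(NaNO3) = 7.8200 mol, so theoretical mass = 7.8200 × 85.00 = 664.70 g.
At 71.99% yield, actual mass of NaNO3 = 664.70 × 0.7199 = 478.52 g.

478.5 g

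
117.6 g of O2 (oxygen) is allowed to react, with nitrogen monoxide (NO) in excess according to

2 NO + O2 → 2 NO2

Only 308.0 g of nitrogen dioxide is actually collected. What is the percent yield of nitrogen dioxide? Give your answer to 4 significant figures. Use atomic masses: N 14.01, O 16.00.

M(O2) = 2(16.00) = 32.00 g/mol.
M(NO2) = 14.01 + 2(16.00) = 46.01 g/mol.
n(O2) = 117.60 g / 32.00 g/mol = 3.6750 mol.
From the equation the O2:NO2 mole ratio is 1:2, so n(NO2) = 3.6750 × 2/1 = 7.3500 mol.
Mass of NO2 = 7.3500 mol × 46.01 g/mol = 338.17 g.
This is the theoretical yield. Percent yield = 308.0 g / 338.17 g × 100% = 91.078%.

91.08 %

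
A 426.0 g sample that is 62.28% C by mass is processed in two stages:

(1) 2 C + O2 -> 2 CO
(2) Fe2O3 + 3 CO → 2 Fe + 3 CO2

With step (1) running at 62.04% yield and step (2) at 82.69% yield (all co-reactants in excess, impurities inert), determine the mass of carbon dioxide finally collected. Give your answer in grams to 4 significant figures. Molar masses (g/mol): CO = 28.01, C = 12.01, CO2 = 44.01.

Pure C = 426.0 × 0.6228 = 265.31 g.
n(C) = 265.31 / 12.01 = 22.091 mol.
Step 1 (C:CO = 2:2): theoretical n(CO) = 22.091 mol; at 62.04% yield, n(CO) = 13.705 mol.
Step 2 (CO:CO2 = 3:3): theoretical n(CO2) = 13.705 mol, so theoretical mass = 13.705 × 44.01 = 603.17 g.
At 82.69% yield, actual mass of CO2 = 603.17 × 0.8269 = 498.76 g.

498.8 g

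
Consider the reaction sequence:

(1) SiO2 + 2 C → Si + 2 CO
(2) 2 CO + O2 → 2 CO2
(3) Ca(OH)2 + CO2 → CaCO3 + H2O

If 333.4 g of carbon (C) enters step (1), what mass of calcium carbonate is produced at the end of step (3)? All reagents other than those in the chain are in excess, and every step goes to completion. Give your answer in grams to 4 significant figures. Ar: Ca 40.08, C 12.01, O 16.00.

2779 g

M(C) = 12.01 g/mol.
M(CaCO3) = 40.08 + 12.01 + 3(16.00) = 100.09 g/mol.
n(C) = 333.4 / 12.01 = 27.760 mol.
Reaction (1): C→CO ratio 2:2 ⇒ n(CO) = 27.760 mol.
Reaction (2): CO→CO2 ratio 2:2 ⇒ n(CO2) = 27.760 mol.
Reaction (3): CO2→CaCO3 ratio 1:1 ⇒ n(CaCO3) = 27.760 mol.
Mass of CaCO3 = 27.760 × 100.09 = 2778.5 g.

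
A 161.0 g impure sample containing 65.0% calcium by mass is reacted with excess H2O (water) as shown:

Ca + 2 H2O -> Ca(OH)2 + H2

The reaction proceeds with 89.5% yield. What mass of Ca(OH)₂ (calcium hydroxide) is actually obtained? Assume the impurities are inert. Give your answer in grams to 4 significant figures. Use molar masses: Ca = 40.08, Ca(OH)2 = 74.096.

Pure Ca available = 161.0 g × 0.650 = 104.65 g.
n(Ca) = 104.65 g / 40.08 g/mol = 2.6110 mol.
From the equation the Ca:Ca(OH)2 mole ratio is 1:1, so n(Ca(OH)2) = 2.6110 × 1/1 = 2.6110 mol.
Mass of Ca(OH)2 = 2.6110 mol × 74.096 g/mol = 193.47 g.
Actual mass collected = 193.47 g × 0.895 = 173.15 g.

173.2 g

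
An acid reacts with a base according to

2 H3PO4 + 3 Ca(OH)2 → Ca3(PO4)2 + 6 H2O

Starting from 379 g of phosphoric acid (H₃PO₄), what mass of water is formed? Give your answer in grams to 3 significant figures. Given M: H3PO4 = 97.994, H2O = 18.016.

209 g

n(H3PO4) = 379.0 g / 97.994 g/mol = 3.868 mol.
From the equation the H3PO4:H2O mole ratio is 2:6, so n(H2O) = 3.868 × 6/2 = 11.60 mol.
Mass of H2O = 11.60 mol × 18.016 g/mol = 209.0 g.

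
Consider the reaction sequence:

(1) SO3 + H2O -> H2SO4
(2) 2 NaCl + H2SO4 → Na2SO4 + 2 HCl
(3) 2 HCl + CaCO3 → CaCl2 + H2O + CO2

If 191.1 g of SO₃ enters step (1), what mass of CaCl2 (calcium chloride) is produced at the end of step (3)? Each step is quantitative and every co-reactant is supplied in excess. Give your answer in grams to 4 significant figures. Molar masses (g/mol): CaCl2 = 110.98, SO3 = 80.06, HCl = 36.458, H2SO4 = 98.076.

264.9 g

n(SO3) = 191.1 / 80.06 = 2.3870 mol.
Reaction (1): SO3→H2SO4 ratio 1:1 ⇒ n(H2SO4) = 2.3870 mol.
Reaction (2): H2SO4→HCl ratio 1:2 ⇒ n(HCl) = 4.7739 mol.
Reaction (3): HCl→CaCl2 ratio 2:1 ⇒ n(CaCl2) = 2.3870 mol.
Mass of CaCl2 = 2.3870 × 110.98 = 264.90 g.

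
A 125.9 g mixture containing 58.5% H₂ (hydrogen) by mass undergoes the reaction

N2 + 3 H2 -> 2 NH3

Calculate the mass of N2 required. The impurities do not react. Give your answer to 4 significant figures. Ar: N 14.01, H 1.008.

341.2 g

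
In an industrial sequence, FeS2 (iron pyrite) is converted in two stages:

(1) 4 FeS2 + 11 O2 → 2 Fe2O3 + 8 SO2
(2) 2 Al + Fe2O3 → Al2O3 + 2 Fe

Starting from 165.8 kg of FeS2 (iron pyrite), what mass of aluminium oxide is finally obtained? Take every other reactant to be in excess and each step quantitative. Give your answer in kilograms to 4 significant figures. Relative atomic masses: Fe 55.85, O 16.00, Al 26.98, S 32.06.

M(FeS2) = 55.85 + 2(32.06) = 119.97 g/mol.
M(Al2O3) = 2(26.98) + 3(16.00) = 101.96 g/mol.
165.8 kg = 165800 g.
n(FeS2) = 165800 / 119.97 = 1382.0 mol.
Step 1 gives a 4:2 ratio of FeS2 to Fe2O3, so n(Fe2O3) = 691.01 mol.
In step 2 the Fe2O3:Al2O3 ratio is 1:1, so n(Al2O3) = 691.01 mol.
Mass of Al2O3 = 691.01 × 101.96 = 70455 g = 70.45 kg.

70.45 kg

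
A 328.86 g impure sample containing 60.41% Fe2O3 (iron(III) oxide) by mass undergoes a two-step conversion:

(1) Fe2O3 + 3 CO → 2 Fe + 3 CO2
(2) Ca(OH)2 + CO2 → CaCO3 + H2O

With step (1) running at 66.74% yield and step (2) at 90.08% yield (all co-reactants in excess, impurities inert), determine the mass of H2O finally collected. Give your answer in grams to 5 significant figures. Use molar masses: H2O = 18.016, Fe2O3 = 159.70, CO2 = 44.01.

40.421 g

Pure Fe2O3 = 328.86 × 0.6041 = 198.664 g.
n(Fe2O3) = 198.664 / 159.70 = 1.24398 mol.
Step 1 (Fe2O3:CO2 = 1:3): theoretical n(CO2) = 3.73195 mol; at 66.74% yield, n(CO2) = 2.49071 mol.
Step 2 (CO2:H2O = 1:1): theoretical n(H2O) = 2.49071 mol, so theoretical mass = 2.49071 × 18.016 = 44.8726 g.
At 90.08% yield, actual mass of H2O = 44.8726 × 0.9008 = 40.4212 g.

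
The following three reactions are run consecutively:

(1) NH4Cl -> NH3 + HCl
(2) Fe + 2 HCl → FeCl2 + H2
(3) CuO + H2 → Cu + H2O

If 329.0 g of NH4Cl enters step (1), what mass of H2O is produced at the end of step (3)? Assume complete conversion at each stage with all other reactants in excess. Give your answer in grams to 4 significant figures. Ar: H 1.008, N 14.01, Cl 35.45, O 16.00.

55.40 g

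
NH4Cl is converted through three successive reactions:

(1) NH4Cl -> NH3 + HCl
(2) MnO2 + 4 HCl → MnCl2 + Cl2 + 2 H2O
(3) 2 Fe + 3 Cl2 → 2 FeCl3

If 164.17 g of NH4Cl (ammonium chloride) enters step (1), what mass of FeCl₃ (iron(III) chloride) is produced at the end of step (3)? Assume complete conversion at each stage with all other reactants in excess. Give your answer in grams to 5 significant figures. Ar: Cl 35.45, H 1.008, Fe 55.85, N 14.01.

82.967 g

M(NH4Cl) = 14.01 + 4(1.008) + 35.45 = 53.492 g/mol.
M(FeCl3) = 55.85 + 3(35.45) = 162.20 g/mol.
n(NH4Cl) = 164.17 / 53.492 = 3.06906 mol.
Reaction (1): NH4Cl→HCl ratio 1:1 ⇒ n(HCl) = 3.06906 mol.
Reaction (2): HCl→Cl2 ratio 4:1 ⇒ n(Cl2) = 0.767264 mol.
Reaction (3): Cl2→FeCl3 ratio 3:2 ⇒ n(FeCl3) = 0.511510 mol.
Mass of FeCl3 = 0.511510 × 162.20 = 82.9668 g.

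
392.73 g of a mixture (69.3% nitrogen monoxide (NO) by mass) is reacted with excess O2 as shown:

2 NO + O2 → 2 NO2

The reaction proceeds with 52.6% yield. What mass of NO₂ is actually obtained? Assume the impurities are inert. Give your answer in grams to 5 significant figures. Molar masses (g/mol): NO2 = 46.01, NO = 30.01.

Pure NO available = 392.73 g × 0.693 = 272.162 g.
n(NO) = 272.162 g / 30.01 g/mol = 9.06904 mol.
From the equation the NO:NO2 mole ratio is 2:2, so n(NO2) = 9.06904 × 2/2 = 9.06904 mol.
Mass of NO2 = 9.06904 mol × 46.01 g/mol = 417.267 g.
Actual mass collected = 417.267 g × 0.526 = 219.482 g.

219.48 g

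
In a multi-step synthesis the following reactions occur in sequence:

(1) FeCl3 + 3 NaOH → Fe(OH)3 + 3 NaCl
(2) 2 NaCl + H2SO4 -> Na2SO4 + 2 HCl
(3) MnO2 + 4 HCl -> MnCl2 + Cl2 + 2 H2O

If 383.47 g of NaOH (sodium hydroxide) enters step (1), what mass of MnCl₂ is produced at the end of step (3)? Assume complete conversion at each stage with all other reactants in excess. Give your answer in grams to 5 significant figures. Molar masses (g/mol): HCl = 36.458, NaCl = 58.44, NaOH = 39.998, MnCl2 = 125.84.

301.61 g

n(NaOH) = 383.47 / 39.998 = 9.58723 mol.
Reaction (1): NaOH→NaCl ratio 3:3 ⇒ n(NaCl) = 9.58723 mol.
Reaction (2): NaCl→HCl ratio 2:2 ⇒ n(HCl) = 9.58723 mol.
Reaction (3): HCl→MnCl2 ratio 4:1 ⇒ n(MnCl2) = 2.39681 mol.
Mass of MnCl2 = 2.39681 × 125.84 = 301.614 g.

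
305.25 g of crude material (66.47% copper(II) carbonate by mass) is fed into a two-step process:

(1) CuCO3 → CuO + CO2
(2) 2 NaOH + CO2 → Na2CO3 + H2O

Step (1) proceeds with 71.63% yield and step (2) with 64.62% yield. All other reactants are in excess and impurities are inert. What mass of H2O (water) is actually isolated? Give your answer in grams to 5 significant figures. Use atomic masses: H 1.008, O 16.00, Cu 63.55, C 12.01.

Pure CuCO3 = 305.25 × 0.6647 = 202.900 g.
M(CuCO3) = 63.55 + 12.01 + 3(16.00) = 123.56 g/mol.
M(H2O) = 2(1.008) + 16.00 = 18.016 g/mol.
n(CuCO3) = 202.900 / 123.56 = 1.64211 mol.
Step 1 (CuCO3:CO2 = 1:1): theoretical n(CO2) = 1.64211 mol; at 71.63% yield, n(CO2) = 1.17625 mol.
Step 2 (CO2:H2O = 1:1): theoretical n(H2O) = 1.17625 mol, so theoretical mass = 1.17625 × 18.016 = 21.1913 g.
At 64.62% yield, actual mass of H2O = 21.1913 × 0.6462 = 13.6938 g.

13.694 g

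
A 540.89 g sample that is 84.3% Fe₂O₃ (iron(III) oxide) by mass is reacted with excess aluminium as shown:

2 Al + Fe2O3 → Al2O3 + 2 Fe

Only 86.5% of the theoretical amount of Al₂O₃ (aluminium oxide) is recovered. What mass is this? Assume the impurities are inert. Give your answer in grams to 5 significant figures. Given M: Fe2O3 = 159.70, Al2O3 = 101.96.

251.81 g

Pure Fe2O3 available = 540.89 g × 0.843 = 455.970 g.
n(Fe2O3) = 455.970 g / 159.70 g/mol = 2.85517 mol.
From the equation the Fe2O3:Al2O3 mole ratio is 1:1, so n(Al2O3) = 2.85517 × 1/1 = 2.85517 mol.
Mass of Al2O3 = 2.85517 mol × 101.96 g/mol = 291.113 g.
Actual mass collected = 291.113 g × 0.865 = 251.813 g.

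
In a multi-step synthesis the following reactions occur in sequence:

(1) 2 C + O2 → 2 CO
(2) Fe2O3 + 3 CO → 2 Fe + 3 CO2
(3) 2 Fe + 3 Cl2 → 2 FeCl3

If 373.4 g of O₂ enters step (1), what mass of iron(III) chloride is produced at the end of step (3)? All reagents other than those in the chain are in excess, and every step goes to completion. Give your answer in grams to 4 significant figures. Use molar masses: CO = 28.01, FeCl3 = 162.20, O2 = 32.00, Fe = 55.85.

n(O2) = 373.4 / 32.00 = 11.669 mol.
Reaction (1): O2→CO ratio 1:2 ⇒ n(CO) = 23.337 mol.
Reaction (2): CO→Fe ratio 3:2 ⇒ n(Fe) = 15.558 mol.
Reaction (3): Fe→FeCl3 ratio 2:2 ⇒ n(FeCl3) = 15.558 mol.
Mass of FeCl3 = 15.558 × 162.20 = 2523.6 g.

2524 g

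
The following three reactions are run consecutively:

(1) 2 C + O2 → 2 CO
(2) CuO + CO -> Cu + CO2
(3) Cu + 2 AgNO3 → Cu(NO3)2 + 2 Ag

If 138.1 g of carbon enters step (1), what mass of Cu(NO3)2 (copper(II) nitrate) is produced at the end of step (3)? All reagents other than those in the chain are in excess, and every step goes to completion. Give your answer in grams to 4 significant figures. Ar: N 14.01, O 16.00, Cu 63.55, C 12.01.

2157 g

M(C) = 12.01 g/mol.
M(Cu(NO3)2) = 63.55 + 2(14.01) + 6(16.00) = 187.57 g/mol.
n(C) = 138.1 / 12.01 = 11.499 mol.
Reaction (1): C→CO ratio 2:2 ⇒ n(CO) = 11.499 mol.
Reaction (2): CO→Cu ratio 1:1 ⇒ n(Cu) = 11.499 mol.
Reaction (3): Cu→Cu(NO3)2 ratio 1:1 ⇒ n(Cu(NO3)2) = 11.499 mol.
Mass of Cu(NO3)2 = 11.499 × 187.57 = 2156.8 g.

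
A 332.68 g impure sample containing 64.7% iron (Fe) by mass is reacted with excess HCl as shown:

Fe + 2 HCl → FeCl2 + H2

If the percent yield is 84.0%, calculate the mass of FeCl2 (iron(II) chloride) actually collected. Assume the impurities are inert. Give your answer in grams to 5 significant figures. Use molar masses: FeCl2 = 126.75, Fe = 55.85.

410.33 g

Pure Fe available = 332.68 g × 0.647 = 215.244 g.
n(Fe) = 215.244 g / 55.85 g/mol = 3.85397 mol.
From the equation the Fe:FeCl2 mole ratio is 1:1, so n(FeCl2) = 3.85397 × 1/1 = 3.85397 mol.
Mass of FeCl2 = 3.85397 mol × 126.75 g/mol = 488.490 g.
Actual mass collected = 488.490 g × 0.840 = 410.332 g.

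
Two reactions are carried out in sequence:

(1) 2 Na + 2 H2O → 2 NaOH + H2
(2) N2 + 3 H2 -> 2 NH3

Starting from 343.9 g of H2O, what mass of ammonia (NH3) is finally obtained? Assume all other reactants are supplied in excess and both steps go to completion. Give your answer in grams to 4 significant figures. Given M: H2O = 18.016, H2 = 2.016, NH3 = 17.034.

108.4 g

n(H2O) = 343.90 / 18.016 = 19.089 mol.
Step 1 gives a 2:1 ratio of H2O to H2, so n(H2) = 9.5443 mol.
In step 2 the H2:NH3 ratio is 3:2, so n(NH3) = 6.3629 mol.
Mass of NH3 = 6.3629 × 17.034 = 108.39 g.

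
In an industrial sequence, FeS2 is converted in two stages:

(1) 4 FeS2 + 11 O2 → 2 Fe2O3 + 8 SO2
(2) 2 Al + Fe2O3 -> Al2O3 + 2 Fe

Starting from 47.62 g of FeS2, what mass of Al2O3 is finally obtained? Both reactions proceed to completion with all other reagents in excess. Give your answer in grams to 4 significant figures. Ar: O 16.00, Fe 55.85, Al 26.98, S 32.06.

M(FeS2) = 55.85 + 2(32.06) = 119.97 g/mol.
M(Al2O3) = 2(26.98) + 3(16.00) = 101.96 g/mol.
n(FeS2) = 47.620 / 119.97 = 0.39693 mol.
Step 1 gives a 4:2 ratio of FeS2 to Fe2O3, so n(Fe2O3) = 0.19847 mol.
In step 2 the Fe2O3:Al2O3 ratio is 1:1, so n(Al2O3) = 0.19847 mol.
Mass of Al2O3 = 0.19847 × 101.96 = 20.236 g.

20.24 g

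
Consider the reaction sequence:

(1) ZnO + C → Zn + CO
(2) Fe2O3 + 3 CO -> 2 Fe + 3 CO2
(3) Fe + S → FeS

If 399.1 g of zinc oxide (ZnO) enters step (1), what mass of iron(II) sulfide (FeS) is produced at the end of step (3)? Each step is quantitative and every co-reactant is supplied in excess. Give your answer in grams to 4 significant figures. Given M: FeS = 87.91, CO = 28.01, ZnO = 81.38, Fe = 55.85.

287.4 g

n(ZnO) = 399.1 / 81.38 = 4.9042 mol.
Reaction (1): ZnO→CO ratio 1:1 ⇒ n(CO) = 4.9042 mol.
Reaction (2): CO→Fe ratio 3:2 ⇒ n(Fe) = 3.2694 mol.
Reaction (3): Fe→FeS ratio 1:1 ⇒ n(FeS) = 3.2694 mol.
Mass of FeS = 3.2694 × 87.91 = 287.42 g.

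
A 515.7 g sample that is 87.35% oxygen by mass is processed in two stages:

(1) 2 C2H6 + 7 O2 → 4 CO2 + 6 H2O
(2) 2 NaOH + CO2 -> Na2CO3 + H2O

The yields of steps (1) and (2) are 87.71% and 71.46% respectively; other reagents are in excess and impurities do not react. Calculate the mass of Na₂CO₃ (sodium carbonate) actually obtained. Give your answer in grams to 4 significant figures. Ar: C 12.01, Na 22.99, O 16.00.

Pure O2 = 515.7 × 0.8735 = 450.46 g.
M(O2) = 2(16.00) = 32.00 g/mol.
M(Na2CO3) = 2(22.99) + 12.01 + 3(16.00) = 105.99 g/mol.
n(O2) = 450.46 / 32.00 = 14.077 mol.
Step 1 (O2:CO2 = 7:4): theoretical n(CO2) = 8.0440 mol; at 87.71% yield, n(CO2) = 7.0554 mol.
Step 2 (CO2:Na2CO3 = 1:1): theoretical n(Na2CO3) = 7.0554 mol, so theoretical mass = 7.0554 × 105.99 = 747.80 g.
At 71.46% yield, actual mass of Na2CO3 = 747.80 × 0.7146 = 534.38 g.

534.4 g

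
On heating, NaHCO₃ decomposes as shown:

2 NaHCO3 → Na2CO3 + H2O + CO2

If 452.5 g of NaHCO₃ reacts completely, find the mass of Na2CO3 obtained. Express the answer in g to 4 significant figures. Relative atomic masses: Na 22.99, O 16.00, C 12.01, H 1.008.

285.5 g

M(NaHCO3) = 22.99 + 1.008 + 12.01 + 3(16.00) = 84.008 g/mol.
M(Na2CO3) = 2(22.99) + 12.01 + 3(16.00) = 105.99 g/mol.
n(NaHCO3) = 452.50 g / 84.008 g/mol = 5.3864 mol.
From the equation the NaHCO3:Na2CO3 mole ratio is 2:1, so n(Na2CO3) = 5.3864 × 1/2 = 2.6932 mol.
Mass of Na2CO3 = 2.6932 mol × 105.99 g/mol = 285.45 g.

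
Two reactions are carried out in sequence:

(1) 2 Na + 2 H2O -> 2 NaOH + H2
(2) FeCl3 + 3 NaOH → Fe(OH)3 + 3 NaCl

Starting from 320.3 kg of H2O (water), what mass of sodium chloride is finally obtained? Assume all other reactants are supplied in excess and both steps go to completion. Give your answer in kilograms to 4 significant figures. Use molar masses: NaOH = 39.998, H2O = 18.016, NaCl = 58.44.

1039 kg

320.3 kg = 320300 g.
n(H2O) = 320300 / 18.016 = 17779 mol.
Step 1 gives a 2:2 ratio of H2O to NaOH, so n(NaOH) = 17779 mol.
In step 2 the NaOH:NaCl ratio is 3:3, so n(NaCl) = 17779 mol.
Mass of NaCl = 17779 × 58.44 = 1.0390 × 10^6 g = 1039 kg.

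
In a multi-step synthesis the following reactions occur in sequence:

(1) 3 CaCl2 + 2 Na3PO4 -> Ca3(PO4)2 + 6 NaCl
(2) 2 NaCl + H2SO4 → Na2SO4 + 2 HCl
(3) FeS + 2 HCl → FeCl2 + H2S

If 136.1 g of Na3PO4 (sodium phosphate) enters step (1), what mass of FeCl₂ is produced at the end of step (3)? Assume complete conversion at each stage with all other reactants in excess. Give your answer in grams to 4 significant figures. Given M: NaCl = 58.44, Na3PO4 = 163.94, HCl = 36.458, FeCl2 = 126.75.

n(Na3PO4) = 136.1 / 163.94 = 0.83018 mol.
Reaction (1): Na3PO4→NaCl ratio 2:6 ⇒ n(NaCl) = 2.4905 mol.
Reaction (2): NaCl→HCl ratio 2:2 ⇒ n(HCl) = 2.4905 mol.
Reaction (3): HCl→FeCl2 ratio 2:1 ⇒ n(FeCl2) = 1.2453 mol.
Mass of FeCl2 = 1.2453 × 126.75 = 157.84 g.

157.8 g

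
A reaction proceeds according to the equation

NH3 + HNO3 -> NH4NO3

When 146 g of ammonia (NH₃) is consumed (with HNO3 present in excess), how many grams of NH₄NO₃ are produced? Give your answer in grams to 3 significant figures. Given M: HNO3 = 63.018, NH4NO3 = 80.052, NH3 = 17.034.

686 g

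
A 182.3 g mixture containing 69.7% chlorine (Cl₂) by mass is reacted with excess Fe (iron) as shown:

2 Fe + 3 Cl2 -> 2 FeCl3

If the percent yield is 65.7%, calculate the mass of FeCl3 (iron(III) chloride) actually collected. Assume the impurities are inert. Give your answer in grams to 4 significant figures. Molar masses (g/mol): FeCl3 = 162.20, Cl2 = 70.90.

Pure Cl2 available = 182.3 g × 0.697 = 127.06 g.
n(Cl2) = 127.06 g / 70.90 g/mol = 1.7921 mol.
From the equation the Cl2:FeCl3 mole ratio is 3:2, so n(FeCl3) = 1.7921 × 2/3 = 1.1948 mol.
Mass of FeCl3 = 1.1948 mol × 162.20 g/mol = 193.79 g.
Actual mass collected = 193.79 g × 0.657 = 127.32 g.

127.3 g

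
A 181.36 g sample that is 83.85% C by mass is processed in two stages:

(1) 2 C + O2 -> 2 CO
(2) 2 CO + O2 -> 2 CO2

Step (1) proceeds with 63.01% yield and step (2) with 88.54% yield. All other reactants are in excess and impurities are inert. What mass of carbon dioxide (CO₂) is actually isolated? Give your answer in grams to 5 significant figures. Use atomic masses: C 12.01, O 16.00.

Pure C = 181.36 × 0.8385 = 152.070 g.
M(C) = 12.01 g/mol.
M(CO2) = 12.01 + 2(16.00) = 44.01 g/mol.
n(C) = 152.070 / 12.01 = 12.6620 mol.
Step 1 (C:CO = 2:2): theoretical n(CO) = 12.6620 mol; at 63.01% yield, n(CO) = 7.97831 mol.
Step 2 (CO:CO2 = 2:2): theoretical n(CO2) = 7.97831 mol, so theoretical mass = 7.97831 × 44.01 = 351.126 g.
At 88.54% yield, actual mass of CO2 = 351.126 × 0.8854 = 310.887 g.

310.89 g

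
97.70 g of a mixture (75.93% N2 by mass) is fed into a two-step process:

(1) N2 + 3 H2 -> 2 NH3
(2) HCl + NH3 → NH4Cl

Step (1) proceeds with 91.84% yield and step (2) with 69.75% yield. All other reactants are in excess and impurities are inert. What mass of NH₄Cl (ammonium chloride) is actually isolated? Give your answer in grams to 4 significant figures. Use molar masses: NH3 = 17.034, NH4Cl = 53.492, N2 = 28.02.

181.4 g

Pure N2 = 97.70 × 0.7593 = 74.184 g.
n(N2) = 74.184 / 28.02 = 2.6475 mol.
Step 1 (N2:NH3 = 1:2): theoretical n(NH3) = 5.2950 mol; at 91.84% yield, n(NH3) = 4.8630 mol.
Step 2 (NH3:NH4Cl = 1:1): theoretical n(NH4Cl) = 4.8630 mol, so theoretical mass = 4.8630 × 53.492 = 260.13 g.
At 69.75% yield, actual mass of NH4Cl = 260.13 × 0.6975 = 181.44 g.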